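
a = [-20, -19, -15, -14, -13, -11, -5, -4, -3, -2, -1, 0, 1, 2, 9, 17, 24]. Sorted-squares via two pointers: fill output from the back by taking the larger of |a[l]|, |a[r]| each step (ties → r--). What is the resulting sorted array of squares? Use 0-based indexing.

[0,16] |-20|<=|24| out[16]=576 → r--
[0,15] |-20|>|17| out[15]=400 → l++
[1,15] |-19|>|17| out[14]=361 → l++
[2,15] |-15|<=|17| out[13]=289 → r--
[2,14] |-15|>|9| out[12]=225 → l++
[3,14] |-14|>|9| out[11]=196 → l++
[4,14] |-13|>|9| out[10]=169 → l++
[5,14] |-11|>|9| out[9]=121 → l++
[6,14] |-5|<=|9| out[8]=81 → r--
[6,13] |-5|>|2| out[7]=25 → l++
[7,13] |-4|>|2| out[6]=16 → l++
[8,13] |-3|>|2| out[5]=9 → l++
[9,13] |-2|<=|2| out[4]=4 → r--
[9,12] |-2|>|1| out[3]=4 → l++
[10,12] |-1|<=|1| out[2]=1 → r--
[10,11] |-1|>|0| out[1]=1 → l++
[11,11] |0|<=|0| out[0]=0 → r--

[0, 1, 1, 4, 4, 9, 16, 25, 81, 121, 169, 196, 225, 289, 361, 400, 576]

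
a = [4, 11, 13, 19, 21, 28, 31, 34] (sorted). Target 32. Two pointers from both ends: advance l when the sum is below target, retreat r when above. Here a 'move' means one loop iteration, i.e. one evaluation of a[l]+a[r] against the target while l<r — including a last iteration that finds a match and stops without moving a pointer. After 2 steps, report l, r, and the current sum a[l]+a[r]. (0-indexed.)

l=0, r=5, sum=32

[0,7] 4+34=38 >32 → r--
[0,6] 4+31=35 >32 → r--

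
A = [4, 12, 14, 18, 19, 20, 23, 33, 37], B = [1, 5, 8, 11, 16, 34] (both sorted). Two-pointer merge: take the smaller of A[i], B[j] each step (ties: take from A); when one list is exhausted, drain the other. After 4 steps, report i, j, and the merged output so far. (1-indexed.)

i=2, j=4, merged so far=[1, 4, 5, 8]

[i=1,j=1] A[i]=4>B[j]=1 take 1 → j++
[i=1,j=2] A[i]=4<=B[j]=5 take 4 → i++
[i=2,j=2] A[i]=12>B[j]=5 take 5 → j++
[i=2,j=3] A[i]=12>B[j]=8 take 8 → j++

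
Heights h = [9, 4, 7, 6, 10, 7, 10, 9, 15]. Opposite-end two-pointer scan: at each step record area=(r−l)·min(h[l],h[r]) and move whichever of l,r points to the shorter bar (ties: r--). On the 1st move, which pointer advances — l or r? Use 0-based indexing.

[0,8] min(9,15)*8=72 best=72 * → l++

l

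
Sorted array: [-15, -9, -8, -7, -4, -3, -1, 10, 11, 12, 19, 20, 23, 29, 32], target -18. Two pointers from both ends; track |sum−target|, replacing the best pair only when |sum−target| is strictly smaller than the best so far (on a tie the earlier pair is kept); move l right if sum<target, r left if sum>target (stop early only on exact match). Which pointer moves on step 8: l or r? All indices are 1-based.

r

l=1 r=15: -15+32=17 d=35 *, r--
l=1 r=14: -15+29=14 d=32 *, r--
l=1 r=13: -15+23=8 d=26 *, r--
l=1 r=12: -15+20=5 d=23 *, r--
l=1 r=11: -15+19=4 d=22 *, r--
l=1 r=10: -15+12=-3 d=15 *, r--
l=1 r=9: -15+11=-4 d=14 *, r--
l=1 r=8: -15+10=-5 d=13 *, r--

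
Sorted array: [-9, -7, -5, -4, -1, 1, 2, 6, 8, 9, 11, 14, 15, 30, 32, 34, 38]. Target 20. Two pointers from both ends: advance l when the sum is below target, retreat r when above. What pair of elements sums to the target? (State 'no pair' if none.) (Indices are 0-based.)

(6, 14)

[0,16] -9+38=29 >20 → r--
[0,15] -9+34=25 >20 → r--
[0,14] -9+32=23 >20 → r--
[0,13] -9+30=21 >20 → r--
[0,12] -9+15=6 <20 → l++
[1,12] -7+15=8 <20 → l++
[2,12] -5+15=10 <20 → l++
[3,12] -4+15=11 <20 → l++
[4,12] -1+15=14 <20 → l++
[5,12] 1+15=16 <20 → l++
[6,12] 2+15=17 <20 → l++
[7,12] 6+15=21 >20 → r--
[7,11] 6+14=20 → found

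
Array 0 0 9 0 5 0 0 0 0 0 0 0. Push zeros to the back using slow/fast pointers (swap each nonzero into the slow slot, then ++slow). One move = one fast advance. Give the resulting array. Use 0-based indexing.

slow=0 fast=0: a[fast]=0, fast++
slow=0 fast=1: a[fast]=0, fast++
slow=0 fast=2: a[fast]=9≠0 swap→a[0]=9, slow++,fast++
slow=1 fast=3: a[fast]=0, fast++
slow=1 fast=4: a[fast]=5≠0 swap→a[1]=5, slow++,fast++
slow=2 fast=5: a[fast]=0, fast++
slow=2 fast=6: a[fast]=0, fast++
slow=2 fast=7: a[fast]=0, fast++
slow=2 fast=8: a[fast]=0, fast++
slow=2 fast=9: a[fast]=0, fast++
slow=2 fast=10: a[fast]=0, fast++
slow=2 fast=11: a[fast]=0, fast++

[9, 5, 0, 0, 0, 0, 0, 0, 0, 0, 0, 0]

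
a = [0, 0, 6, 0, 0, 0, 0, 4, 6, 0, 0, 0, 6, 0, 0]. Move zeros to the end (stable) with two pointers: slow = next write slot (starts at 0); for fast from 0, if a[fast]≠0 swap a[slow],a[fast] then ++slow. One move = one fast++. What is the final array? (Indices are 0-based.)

slow=0 fast=0: a[fast]=0, fast++
slow=0 fast=1: a[fast]=0, fast++
slow=0 fast=2: a[fast]=6≠0 swap→a[0]=6, slow++,fast++
slow=1 fast=3: a[fast]=0, fast++
slow=1 fast=4: a[fast]=0, fast++
slow=1 fast=5: a[fast]=0, fast++
slow=1 fast=6: a[fast]=0, fast++
slow=1 fast=7: a[fast]=4≠0 swap→a[1]=4, slow++,fast++
slow=2 fast=8: a[fast]=6≠0 swap→a[2]=6, slow++,fast++
slow=3 fast=9: a[fast]=0, fast++
slow=3 fast=10: a[fast]=0, fast++
slow=3 fast=11: a[fast]=0, fast++
slow=3 fast=12: a[fast]=6≠0 swap→a[3]=6, slow++,fast++
slow=4 fast=13: a[fast]=0, fast++
slow=4 fast=14: a[fast]=0, fast++

[6, 4, 6, 6, 0, 0, 0, 0, 0, 0, 0, 0, 0, 0, 0]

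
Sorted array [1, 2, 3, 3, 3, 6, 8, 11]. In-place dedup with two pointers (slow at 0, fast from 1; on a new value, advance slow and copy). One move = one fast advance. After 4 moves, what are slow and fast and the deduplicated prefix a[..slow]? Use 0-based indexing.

slow=0 fast=1: a[fast]=2≠a[slow]=1 write a[1]=2, slow++,fast++
slow=1 fast=2: a[fast]=3≠a[slow]=2 write a[2]=3, slow++,fast++
slow=2 fast=3: a[fast]=3=a[slow] dup, fast++
slow=2 fast=4: a[fast]=3=a[slow] dup, fast++

slow=2, fast=5, prefix=[1, 2, 3]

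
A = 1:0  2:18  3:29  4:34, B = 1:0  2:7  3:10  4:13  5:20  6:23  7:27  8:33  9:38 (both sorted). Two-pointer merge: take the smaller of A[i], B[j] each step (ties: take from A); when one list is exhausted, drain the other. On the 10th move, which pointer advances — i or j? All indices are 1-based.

i

i=1 j=1: A[i]=0<=B[j]=0 take 0, i++
i=2 j=1: A[i]=18>B[j]=0 take 0, j++
i=2 j=2: A[i]=18>B[j]=7 take 7, j++
i=2 j=3: A[i]=18>B[j]=10 take 10, j++
i=2 j=4: A[i]=18>B[j]=13 take 13, j++
i=2 j=5: A[i]=18<=B[j]=20 take 18, i++
i=3 j=5: A[i]=29>B[j]=20 take 20, j++
i=3 j=6: A[i]=29>B[j]=23 take 23, j++
i=3 j=7: A[i]=29>B[j]=27 take 27, j++
i=3 j=8: A[i]=29<=B[j]=33 take 29, i++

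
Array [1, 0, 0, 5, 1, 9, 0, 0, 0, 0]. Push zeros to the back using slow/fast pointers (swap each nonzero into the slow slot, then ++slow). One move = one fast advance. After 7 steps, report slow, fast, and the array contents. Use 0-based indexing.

slow=4, fast=7, a=[1, 5, 1, 9, 0, 0, 0, 0, 0, 0]

slow=0 fast=0: a[fast]=1≠0 swap→a[0]=1, slow++,fast++
slow=1 fast=1: a[fast]=0, fast++
slow=1 fast=2: a[fast]=0, fast++
slow=1 fast=3: a[fast]=5≠0 swap→a[1]=5, slow++,fast++
slow=2 fast=4: a[fast]=1≠0 swap→a[2]=1, slow++,fast++
slow=3 fast=5: a[fast]=9≠0 swap→a[3]=9, slow++,fast++
slow=4 fast=6: a[fast]=0, fast++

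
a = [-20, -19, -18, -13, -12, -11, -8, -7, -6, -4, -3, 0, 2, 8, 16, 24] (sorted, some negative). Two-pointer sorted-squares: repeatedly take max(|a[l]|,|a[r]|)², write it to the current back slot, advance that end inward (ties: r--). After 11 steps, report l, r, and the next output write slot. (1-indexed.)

l=9, r=13, next write slot=5

[1,16] |-20|<=|24| out[16]=576 → r--
[1,15] |-20|>|16| out[15]=400 → l++
[2,15] |-19|>|16| out[14]=361 → l++
[3,15] |-18|>|16| out[13]=324 → l++
[4,15] |-13|<=|16| out[12]=256 → r--
[4,14] |-13|>|8| out[11]=169 → l++
[5,14] |-12|>|8| out[10]=144 → l++
[6,14] |-11|>|8| out[9]=121 → l++
[7,14] |-8|<=|8| out[8]=64 → r--
[7,13] |-8|>|2| out[7]=64 → l++
[8,13] |-7|>|2| out[6]=49 → l++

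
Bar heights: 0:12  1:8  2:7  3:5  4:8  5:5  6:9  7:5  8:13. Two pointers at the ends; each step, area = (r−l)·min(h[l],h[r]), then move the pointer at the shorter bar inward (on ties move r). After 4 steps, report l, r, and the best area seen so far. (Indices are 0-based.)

[0,8] min(12,13)*8=96 best=96 * → l++
[1,8] min(8,13)*7=56 best=96 → l++
[2,8] min(7,13)*6=42 best=96 → l++
[3,8] min(5,13)*5=25 best=96 → l++

l=4, r=8, best area=96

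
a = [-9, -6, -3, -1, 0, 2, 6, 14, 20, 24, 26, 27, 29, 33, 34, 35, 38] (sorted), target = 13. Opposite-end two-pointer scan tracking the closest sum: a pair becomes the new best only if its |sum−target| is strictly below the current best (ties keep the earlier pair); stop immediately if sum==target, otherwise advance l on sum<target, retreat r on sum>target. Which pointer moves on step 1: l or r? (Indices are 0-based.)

r

[0,16] -9+38=29 d=16 * → r--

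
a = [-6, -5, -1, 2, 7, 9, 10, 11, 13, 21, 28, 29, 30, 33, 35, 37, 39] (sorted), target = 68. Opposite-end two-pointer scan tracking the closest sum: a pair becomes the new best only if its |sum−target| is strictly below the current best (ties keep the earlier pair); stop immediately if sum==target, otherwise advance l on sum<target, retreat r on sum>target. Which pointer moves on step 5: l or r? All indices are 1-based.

l

[1,17] -6+39=33 d=35 * → l++
[2,17] -5+39=34 d=34 * → l++
[3,17] -1+39=38 d=30 * → l++
[4,17] 2+39=41 d=27 * → l++
[5,17] 7+39=46 d=22 * → l++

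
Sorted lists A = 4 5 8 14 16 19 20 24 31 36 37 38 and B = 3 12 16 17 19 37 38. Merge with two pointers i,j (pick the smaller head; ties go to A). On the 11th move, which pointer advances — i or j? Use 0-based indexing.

i=0 j=0: A[i]=4>B[j]=3 take 3, j++
i=0 j=1: A[i]=4<=B[j]=12 take 4, i++
i=1 j=1: A[i]=5<=B[j]=12 take 5, i++
i=2 j=1: A[i]=8<=B[j]=12 take 8, i++
i=3 j=1: A[i]=14>B[j]=12 take 12, j++
i=3 j=2: A[i]=14<=B[j]=16 take 14, i++
i=4 j=2: A[i]=16<=B[j]=16 take 16, i++
i=5 j=2: A[i]=19>B[j]=16 take 16, j++
i=5 j=3: A[i]=19>B[j]=17 take 17, j++
i=5 j=4: A[i]=19<=B[j]=19 take 19, i++
i=6 j=4: A[i]=20>B[j]=19 take 19, j++

j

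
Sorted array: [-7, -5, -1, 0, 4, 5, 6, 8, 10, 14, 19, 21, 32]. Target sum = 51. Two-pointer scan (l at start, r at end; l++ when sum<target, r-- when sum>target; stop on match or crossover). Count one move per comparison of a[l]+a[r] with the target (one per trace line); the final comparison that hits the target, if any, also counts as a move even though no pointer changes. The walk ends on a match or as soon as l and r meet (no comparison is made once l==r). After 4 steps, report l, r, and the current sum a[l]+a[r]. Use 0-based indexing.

[0,12] -7+32=25 <51 → l++
[1,12] -5+32=27 <51 → l++
[2,12] -1+32=31 <51 → l++
[3,12] 0+32=32 <51 → l++

l=4, r=12, sum=36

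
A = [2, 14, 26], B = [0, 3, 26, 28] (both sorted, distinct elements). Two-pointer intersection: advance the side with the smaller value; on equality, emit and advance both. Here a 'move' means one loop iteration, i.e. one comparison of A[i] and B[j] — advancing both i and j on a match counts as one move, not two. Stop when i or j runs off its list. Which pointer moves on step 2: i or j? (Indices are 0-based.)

i

i=0 j=0: 2>0, j++
i=0 j=1: 2<3, i++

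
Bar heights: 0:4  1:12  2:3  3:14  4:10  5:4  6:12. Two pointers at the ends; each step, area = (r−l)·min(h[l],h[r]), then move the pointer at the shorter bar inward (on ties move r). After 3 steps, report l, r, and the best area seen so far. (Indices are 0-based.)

l=1, r=4, best area=60

l=0 r=6: min(4,12)*6=24 best=24 *, l++
l=1 r=6: min(12,12)*5=60 best=60 *, r--
l=1 r=5: min(12,4)*4=16 best=60, r--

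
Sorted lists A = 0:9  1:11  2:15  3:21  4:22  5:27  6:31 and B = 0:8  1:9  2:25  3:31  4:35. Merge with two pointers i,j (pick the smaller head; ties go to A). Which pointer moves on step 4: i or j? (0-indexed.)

[i=0,j=0] A[i]=9>B[j]=8 take 8 → j++
[i=0,j=1] A[i]=9<=B[j]=9 take 9 → i++
[i=1,j=1] A[i]=11>B[j]=9 take 9 → j++
[i=1,j=2] A[i]=11<=B[j]=25 take 11 → i++

i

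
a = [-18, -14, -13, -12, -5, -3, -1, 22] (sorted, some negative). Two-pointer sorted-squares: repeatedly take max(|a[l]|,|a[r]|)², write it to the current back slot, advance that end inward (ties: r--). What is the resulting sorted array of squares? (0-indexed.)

[0,7] |-18|<=|22| out[7]=484 → r--
[0,6] |-18|>|-1| out[6]=324 → l++
[1,6] |-14|>|-1| out[5]=196 → l++
[2,6] |-13|>|-1| out[4]=169 → l++
[3,6] |-12|>|-1| out[3]=144 → l++
[4,6] |-5|>|-1| out[2]=25 → l++
[5,6] |-3|>|-1| out[1]=9 → l++
[6,6] |-1|<=|-1| out[0]=1 → r--

[1, 9, 25, 144, 169, 196, 324, 484]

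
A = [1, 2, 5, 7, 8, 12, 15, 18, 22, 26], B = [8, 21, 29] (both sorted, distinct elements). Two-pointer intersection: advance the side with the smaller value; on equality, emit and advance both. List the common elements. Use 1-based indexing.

intersection = [8]

i=1 j=1: 1<8, i++
i=2 j=1: 2<8, i++
i=3 j=1: 5<8, i++
i=4 j=1: 7<8, i++
i=5 j=1: 8==8 emit, i++,j++
i=6 j=2: 12<21, i++
i=7 j=2: 15<21, i++
i=8 j=2: 18<21, i++
i=9 j=2: 22>21, j++
i=9 j=3: 22<29, i++
i=10 j=3: 26<29, i++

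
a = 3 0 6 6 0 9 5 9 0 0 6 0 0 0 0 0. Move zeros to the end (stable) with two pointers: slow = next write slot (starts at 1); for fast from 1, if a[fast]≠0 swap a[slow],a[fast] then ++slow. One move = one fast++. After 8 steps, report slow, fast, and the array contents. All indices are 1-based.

slow=1 fast=1: a[fast]=3≠0 swap→a[1]=3, slow++,fast++
slow=2 fast=2: a[fast]=0, fast++
slow=2 fast=3: a[fast]=6≠0 swap→a[2]=6, slow++,fast++
slow=3 fast=4: a[fast]=6≠0 swap→a[3]=6, slow++,fast++
slow=4 fast=5: a[fast]=0, fast++
slow=4 fast=6: a[fast]=9≠0 swap→a[4]=9, slow++,fast++
slow=5 fast=7: a[fast]=5≠0 swap→a[5]=5, slow++,fast++
slow=6 fast=8: a[fast]=9≠0 swap→a[6]=9, slow++,fast++

slow=7, fast=9, a=[3, 6, 6, 9, 5, 9, 0, 0, 0, 0, 6, 0, 0, 0, 0, 0]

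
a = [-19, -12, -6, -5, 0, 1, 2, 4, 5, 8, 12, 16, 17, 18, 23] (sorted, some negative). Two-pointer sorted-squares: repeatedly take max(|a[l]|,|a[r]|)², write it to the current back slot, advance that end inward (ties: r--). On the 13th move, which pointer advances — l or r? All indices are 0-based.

l=0 r=14: |-19|<=|23| out[14]=529, r--
l=0 r=13: |-19|>|18| out[13]=361, l++
l=1 r=13: |-12|<=|18| out[12]=324, r--
l=1 r=12: |-12|<=|17| out[11]=289, r--
l=1 r=11: |-12|<=|16| out[10]=256, r--
l=1 r=10: |-12|<=|12| out[9]=144, r--
l=1 r=9: |-12|>|8| out[8]=144, l++
l=2 r=9: |-6|<=|8| out[7]=64, r--
l=2 r=8: |-6|>|5| out[6]=36, l++
l=3 r=8: |-5|<=|5| out[5]=25, r--
l=3 r=7: |-5|>|4| out[4]=25, l++
l=4 r=7: |0|<=|4| out[3]=16, r--
l=4 r=6: |0|<=|2| out[2]=4, r--

r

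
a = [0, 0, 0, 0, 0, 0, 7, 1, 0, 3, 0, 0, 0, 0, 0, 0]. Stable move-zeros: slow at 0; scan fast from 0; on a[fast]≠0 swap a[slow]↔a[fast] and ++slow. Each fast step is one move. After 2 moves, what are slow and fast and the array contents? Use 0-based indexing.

slow=0 fast=0: a[fast]=0, fast++
slow=0 fast=1: a[fast]=0, fast++

slow=0, fast=2, a=[0, 0, 0, 0, 0, 0, 7, 1, 0, 3, 0, 0, 0, 0, 0, 0]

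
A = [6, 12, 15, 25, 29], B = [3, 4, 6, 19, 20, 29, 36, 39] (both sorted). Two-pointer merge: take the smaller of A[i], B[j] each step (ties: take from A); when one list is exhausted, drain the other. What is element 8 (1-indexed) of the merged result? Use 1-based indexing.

merged[8] = 20

i=1 j=1: A[i]=6>B[j]=3 take 3, j++
i=1 j=2: A[i]=6>B[j]=4 take 4, j++
i=1 j=3: A[i]=6<=B[j]=6 take 6, i++
i=2 j=3: A[i]=12>B[j]=6 take 6, j++
i=2 j=4: A[i]=12<=B[j]=19 take 12, i++
i=3 j=4: A[i]=15<=B[j]=19 take 15, i++
i=4 j=4: A[i]=25>B[j]=19 take 19, j++
i=4 j=5: A[i]=25>B[j]=20 take 20, j++
i=4 j=6: A[i]=25<=B[j]=29 take 25, i++
i=5 j=6: A[i]=29<=B[j]=29 take 29, i++
i=6 j=6: A done, take B[j]=29, j++
i=6 j=7: A done, take B[j]=36, j++
i=6 j=8: A done, take B[j]=39, j++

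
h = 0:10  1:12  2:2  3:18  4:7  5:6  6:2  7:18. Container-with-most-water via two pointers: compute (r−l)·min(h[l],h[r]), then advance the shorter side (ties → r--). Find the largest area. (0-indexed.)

l=0 r=7: min(10,18)*7=70 best=70 *, l++
l=1 r=7: min(12,18)*6=72 best=72 *, l++
l=2 r=7: min(2,18)*5=10 best=72, l++
l=3 r=7: min(18,18)*4=72 best=72, r--
l=3 r=6: min(18,2)*3=6 best=72, r--
l=3 r=5: min(18,6)*2=12 best=72, r--
l=3 r=4: min(18,7)*1=7 best=72, r--

max area = 72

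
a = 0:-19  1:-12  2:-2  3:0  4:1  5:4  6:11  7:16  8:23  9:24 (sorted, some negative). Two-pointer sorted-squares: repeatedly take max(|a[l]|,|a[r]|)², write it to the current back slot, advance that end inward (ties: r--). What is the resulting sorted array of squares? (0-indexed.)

l=0 r=9: |-19|<=|24| out[9]=576, r--
l=0 r=8: |-19|<=|23| out[8]=529, r--
l=0 r=7: |-19|>|16| out[7]=361, l++
l=1 r=7: |-12|<=|16| out[6]=256, r--
l=1 r=6: |-12|>|11| out[5]=144, l++
l=2 r=6: |-2|<=|11| out[4]=121, r--
l=2 r=5: |-2|<=|4| out[3]=16, r--
l=2 r=4: |-2|>|1| out[2]=4, l++
l=3 r=4: |0|<=|1| out[1]=1, r--
l=3 r=3: |0|<=|0| out[0]=0, r--

[0, 1, 4, 16, 121, 144, 256, 361, 529, 576]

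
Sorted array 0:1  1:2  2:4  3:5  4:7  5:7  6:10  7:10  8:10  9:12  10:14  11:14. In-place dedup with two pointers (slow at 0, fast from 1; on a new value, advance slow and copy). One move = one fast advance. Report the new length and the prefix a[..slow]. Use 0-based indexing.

slow=0 fast=1: a[fast]=2≠a[slow]=1 write a[1]=2, slow++,fast++
slow=1 fast=2: a[fast]=4≠a[slow]=2 write a[2]=4, slow++,fast++
slow=2 fast=3: a[fast]=5≠a[slow]=4 write a[3]=5, slow++,fast++
slow=3 fast=4: a[fast]=7≠a[slow]=5 write a[4]=7, slow++,fast++
slow=4 fast=5: a[fast]=7=a[slow] dup, fast++
slow=4 fast=6: a[fast]=10≠a[slow]=7 write a[5]=10, slow++,fast++
slow=5 fast=7: a[fast]=10=a[slow] dup, fast++
slow=5 fast=8: a[fast]=10=a[slow] dup, fast++
slow=5 fast=9: a[fast]=12≠a[slow]=10 write a[6]=12, slow++,fast++
slow=6 fast=10: a[fast]=14≠a[slow]=12 write a[7]=14, slow++,fast++
slow=7 fast=11: a[fast]=14=a[slow] dup, fast++

length 8; prefix = [1, 2, 4, 5, 7, 10, 12, 14]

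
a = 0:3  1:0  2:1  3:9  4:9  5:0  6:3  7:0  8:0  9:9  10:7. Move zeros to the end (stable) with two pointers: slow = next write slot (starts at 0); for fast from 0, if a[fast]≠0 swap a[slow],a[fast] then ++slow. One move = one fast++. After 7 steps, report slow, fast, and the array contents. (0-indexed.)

(s=0,f=0) a[fast]=3≠0 swap→a[0]=3 → slow++,fast++
(s=1,f=1) a[fast]=0 → fast++
(s=1,f=2) a[fast]=1≠0 swap→a[1]=1 → slow++,fast++
(s=2,f=3) a[fast]=9≠0 swap→a[2]=9 → slow++,fast++
(s=3,f=4) a[fast]=9≠0 swap→a[3]=9 → slow++,fast++
(s=4,f=5) a[fast]=0 → fast++
(s=4,f=6) a[fast]=3≠0 swap→a[4]=3 → slow++,fast++

slow=5, fast=7, a=[3, 1, 9, 9, 3, 0, 0, 0, 0, 9, 7]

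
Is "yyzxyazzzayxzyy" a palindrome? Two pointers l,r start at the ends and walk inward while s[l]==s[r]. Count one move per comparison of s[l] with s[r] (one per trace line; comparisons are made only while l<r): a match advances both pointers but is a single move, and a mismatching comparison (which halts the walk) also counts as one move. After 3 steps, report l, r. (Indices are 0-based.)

l=3, r=11

[0,14] 'y'=='y' → l++,r--
[1,13] 'y'=='y' → l++,r--
[2,12] 'z'=='z' → l++,r--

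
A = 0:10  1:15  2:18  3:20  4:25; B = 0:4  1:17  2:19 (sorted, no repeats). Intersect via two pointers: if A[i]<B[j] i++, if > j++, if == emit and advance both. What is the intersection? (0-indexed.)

[i=0,j=0] 10>4 → j++
[i=0,j=1] 10<17 → i++
[i=1,j=1] 15<17 → i++
[i=2,j=1] 18>17 → j++
[i=2,j=2] 18<19 → i++
[i=3,j=2] 20>19 → j++

intersection = []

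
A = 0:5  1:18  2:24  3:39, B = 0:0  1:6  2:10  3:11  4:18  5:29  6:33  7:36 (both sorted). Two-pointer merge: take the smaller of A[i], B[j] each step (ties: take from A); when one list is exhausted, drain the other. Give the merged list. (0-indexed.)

[0, 5, 6, 10, 11, 18, 18, 24, 29, 33, 36, 39]

i=0 j=0: A[i]=5>B[j]=0 take 0, j++
i=0 j=1: A[i]=5<=B[j]=6 take 5, i++
i=1 j=1: A[i]=18>B[j]=6 take 6, j++
i=1 j=2: A[i]=18>B[j]=10 take 10, j++
i=1 j=3: A[i]=18>B[j]=11 take 11, j++
i=1 j=4: A[i]=18<=B[j]=18 take 18, i++
i=2 j=4: A[i]=24>B[j]=18 take 18, j++
i=2 j=5: A[i]=24<=B[j]=29 take 24, i++
i=3 j=5: A[i]=39>B[j]=29 take 29, j++
i=3 j=6: A[i]=39>B[j]=33 take 33, j++
i=3 j=7: A[i]=39>B[j]=36 take 36, j++
i=3 j=8: B done, take A[i]=39, i++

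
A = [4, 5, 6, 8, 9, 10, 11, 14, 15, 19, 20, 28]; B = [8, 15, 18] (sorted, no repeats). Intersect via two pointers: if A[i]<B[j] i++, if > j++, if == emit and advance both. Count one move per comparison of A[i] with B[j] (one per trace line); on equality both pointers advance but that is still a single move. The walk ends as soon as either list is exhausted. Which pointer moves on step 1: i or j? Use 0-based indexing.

i

i=0 j=0: 4<8, i++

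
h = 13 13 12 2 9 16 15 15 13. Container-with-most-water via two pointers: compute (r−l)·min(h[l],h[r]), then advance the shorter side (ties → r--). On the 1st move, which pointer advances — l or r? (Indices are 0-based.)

[0,8] min(13,13)*8=104 best=104 * → r--

r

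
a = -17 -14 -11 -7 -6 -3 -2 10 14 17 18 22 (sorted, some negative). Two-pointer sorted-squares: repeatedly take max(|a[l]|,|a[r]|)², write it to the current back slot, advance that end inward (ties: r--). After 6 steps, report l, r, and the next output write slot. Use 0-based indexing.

l=2, r=7, next write slot=5

[0,11] |-17|<=|22| out[11]=484 → r--
[0,10] |-17|<=|18| out[10]=324 → r--
[0,9] |-17|<=|17| out[9]=289 → r--
[0,8] |-17|>|14| out[8]=289 → l++
[1,8] |-14|<=|14| out[7]=196 → r--
[1,7] |-14|>|10| out[6]=196 → l++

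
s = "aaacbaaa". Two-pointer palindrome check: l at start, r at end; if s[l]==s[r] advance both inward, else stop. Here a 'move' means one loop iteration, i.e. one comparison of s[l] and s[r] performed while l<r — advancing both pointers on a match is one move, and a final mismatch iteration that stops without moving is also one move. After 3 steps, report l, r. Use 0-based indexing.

l=3, r=4

l=0 r=7: 'a'=='a', l++,r--
l=1 r=6: 'a'=='a', l++,r--
l=2 r=5: 'a'=='a', l++,r--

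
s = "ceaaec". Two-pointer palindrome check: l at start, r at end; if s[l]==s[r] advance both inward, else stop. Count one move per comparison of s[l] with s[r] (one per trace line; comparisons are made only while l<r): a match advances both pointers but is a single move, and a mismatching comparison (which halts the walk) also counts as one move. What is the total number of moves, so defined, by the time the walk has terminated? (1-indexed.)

l=1 r=6: 'c'=='c', l++,r--
l=2 r=5: 'e'=='e', l++,r--
l=3 r=4: 'a'=='a', l++,r--

3 moves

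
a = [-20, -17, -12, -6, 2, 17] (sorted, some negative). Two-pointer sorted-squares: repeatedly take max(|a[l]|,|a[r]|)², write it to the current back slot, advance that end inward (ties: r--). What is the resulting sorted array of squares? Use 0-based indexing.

[4, 36, 144, 289, 289, 400]

l=0 r=5: |-20|>|17| out[5]=400, l++
l=1 r=5: |-17|<=|17| out[4]=289, r--
l=1 r=4: |-17|>|2| out[3]=289, l++
l=2 r=4: |-12|>|2| out[2]=144, l++
l=3 r=4: |-6|>|2| out[1]=36, l++
l=4 r=4: |2|<=|2| out[0]=4, r--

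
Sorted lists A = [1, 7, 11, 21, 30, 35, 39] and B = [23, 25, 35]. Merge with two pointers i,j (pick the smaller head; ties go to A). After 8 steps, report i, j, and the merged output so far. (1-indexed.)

i=1 j=1: A[i]=1<=B[j]=23 take 1, i++
i=2 j=1: A[i]=7<=B[j]=23 take 7, i++
i=3 j=1: A[i]=11<=B[j]=23 take 11, i++
i=4 j=1: A[i]=21<=B[j]=23 take 21, i++
i=5 j=1: A[i]=30>B[j]=23 take 23, j++
i=5 j=2: A[i]=30>B[j]=25 take 25, j++
i=5 j=3: A[i]=30<=B[j]=35 take 30, i++
i=6 j=3: A[i]=35<=B[j]=35 take 35, i++

i=7, j=3, merged so far=[1, 7, 11, 21, 23, 25, 30, 35]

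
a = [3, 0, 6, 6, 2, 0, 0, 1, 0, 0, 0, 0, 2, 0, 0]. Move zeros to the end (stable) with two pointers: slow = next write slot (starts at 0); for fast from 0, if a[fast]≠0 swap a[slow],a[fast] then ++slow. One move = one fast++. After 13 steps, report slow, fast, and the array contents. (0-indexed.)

slow=6, fast=13, a=[3, 6, 6, 2, 1, 2, 0, 0, 0, 0, 0, 0, 0, 0, 0]

slow=0 fast=0: a[fast]=3≠0 swap→a[0]=3, slow++,fast++
slow=1 fast=1: a[fast]=0, fast++
slow=1 fast=2: a[fast]=6≠0 swap→a[1]=6, slow++,fast++
slow=2 fast=3: a[fast]=6≠0 swap→a[2]=6, slow++,fast++
slow=3 fast=4: a[fast]=2≠0 swap→a[3]=2, slow++,fast++
slow=4 fast=5: a[fast]=0, fast++
slow=4 fast=6: a[fast]=0, fast++
slow=4 fast=7: a[fast]=1≠0 swap→a[4]=1, slow++,fast++
slow=5 fast=8: a[fast]=0, fast++
slow=5 fast=9: a[fast]=0, fast++
slow=5 fast=10: a[fast]=0, fast++
slow=5 fast=11: a[fast]=0, fast++
slow=5 fast=12: a[fast]=2≠0 swap→a[5]=2, slow++,fast++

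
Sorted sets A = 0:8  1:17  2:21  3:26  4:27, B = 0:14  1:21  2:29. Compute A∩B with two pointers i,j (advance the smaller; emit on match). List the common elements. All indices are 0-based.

intersection = [21]

i=0 j=0: 8<14, i++
i=1 j=0: 17>14, j++
i=1 j=1: 17<21, i++
i=2 j=1: 21==21 emit, i++,j++
i=3 j=2: 26<29, i++
i=4 j=2: 27<29, i++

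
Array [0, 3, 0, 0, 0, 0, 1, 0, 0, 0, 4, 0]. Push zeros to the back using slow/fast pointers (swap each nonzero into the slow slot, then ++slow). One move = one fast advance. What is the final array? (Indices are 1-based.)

[3, 1, 4, 0, 0, 0, 0, 0, 0, 0, 0, 0]

(s=1,f=1) a[fast]=0 → fast++
(s=1,f=2) a[fast]=3≠0 swap→a[1]=3 → slow++,fast++
(s=2,f=3) a[fast]=0 → fast++
(s=2,f=4) a[fast]=0 → fast++
(s=2,f=5) a[fast]=0 → fast++
(s=2,f=6) a[fast]=0 → fast++
(s=2,f=7) a[fast]=1≠0 swap→a[2]=1 → slow++,fast++
(s=3,f=8) a[fast]=0 → fast++
(s=3,f=9) a[fast]=0 → fast++
(s=3,f=10) a[fast]=0 → fast++
(s=3,f=11) a[fast]=4≠0 swap→a[3]=4 → slow++,fast++
(s=4,f=12) a[fast]=0 → fast++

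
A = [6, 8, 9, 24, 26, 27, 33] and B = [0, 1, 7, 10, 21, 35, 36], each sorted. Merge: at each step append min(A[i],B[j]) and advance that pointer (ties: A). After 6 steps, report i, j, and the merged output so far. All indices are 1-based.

i=4, j=4, merged so far=[0, 1, 6, 7, 8, 9]

i=1 j=1: A[i]=6>B[j]=0 take 0, j++
i=1 j=2: A[i]=6>B[j]=1 take 1, j++
i=1 j=3: A[i]=6<=B[j]=7 take 6, i++
i=2 j=3: A[i]=8>B[j]=7 take 7, j++
i=2 j=4: A[i]=8<=B[j]=10 take 8, i++
i=3 j=4: A[i]=9<=B[j]=10 take 9, i++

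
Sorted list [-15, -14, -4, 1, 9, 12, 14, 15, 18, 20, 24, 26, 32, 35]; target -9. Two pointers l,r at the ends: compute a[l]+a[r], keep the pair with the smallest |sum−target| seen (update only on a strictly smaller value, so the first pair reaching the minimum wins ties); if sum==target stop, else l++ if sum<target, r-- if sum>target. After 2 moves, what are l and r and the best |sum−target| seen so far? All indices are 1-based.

l=1 r=14: -15+35=20 d=29 *, r--
l=1 r=13: -15+32=17 d=26 *, r--

l=1, r=12, best |Δ|=26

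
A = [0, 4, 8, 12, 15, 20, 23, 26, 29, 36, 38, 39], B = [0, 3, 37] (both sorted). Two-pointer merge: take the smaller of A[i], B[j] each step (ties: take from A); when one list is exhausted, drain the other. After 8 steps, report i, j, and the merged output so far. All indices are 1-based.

i=1 j=1: A[i]=0<=B[j]=0 take 0, i++
i=2 j=1: A[i]=4>B[j]=0 take 0, j++
i=2 j=2: A[i]=4>B[j]=3 take 3, j++
i=2 j=3: A[i]=4<=B[j]=37 take 4, i++
i=3 j=3: A[i]=8<=B[j]=37 take 8, i++
i=4 j=3: A[i]=12<=B[j]=37 take 12, i++
i=5 j=3: A[i]=15<=B[j]=37 take 15, i++
i=6 j=3: A[i]=20<=B[j]=37 take 20, i++

i=7, j=3, merged so far=[0, 0, 3, 4, 8, 12, 15, 20]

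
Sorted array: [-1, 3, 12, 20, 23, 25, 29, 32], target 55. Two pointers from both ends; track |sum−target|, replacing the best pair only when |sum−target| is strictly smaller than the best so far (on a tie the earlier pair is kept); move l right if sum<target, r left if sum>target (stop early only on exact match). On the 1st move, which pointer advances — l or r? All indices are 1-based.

l

l=1 r=8: -1+32=31 d=24 *, l++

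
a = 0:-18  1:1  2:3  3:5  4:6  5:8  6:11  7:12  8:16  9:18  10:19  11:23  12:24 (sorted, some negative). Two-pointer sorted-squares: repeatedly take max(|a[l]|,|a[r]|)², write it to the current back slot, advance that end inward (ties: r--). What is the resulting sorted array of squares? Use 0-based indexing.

[0,12] |-18|<=|24| out[12]=576 → r--
[0,11] |-18|<=|23| out[11]=529 → r--
[0,10] |-18|<=|19| out[10]=361 → r--
[0,9] |-18|<=|18| out[9]=324 → r--
[0,8] |-18|>|16| out[8]=324 → l++
[1,8] |1|<=|16| out[7]=256 → r--
[1,7] |1|<=|12| out[6]=144 → r--
[1,6] |1|<=|11| out[5]=121 → r--
[1,5] |1|<=|8| out[4]=64 → r--
[1,4] |1|<=|6| out[3]=36 → r--
[1,3] |1|<=|5| out[2]=25 → r--
[1,2] |1|<=|3| out[1]=9 → r--
[1,1] |1|<=|1| out[0]=1 → r--

[1, 9, 25, 36, 64, 121, 144, 256, 324, 324, 361, 529, 576]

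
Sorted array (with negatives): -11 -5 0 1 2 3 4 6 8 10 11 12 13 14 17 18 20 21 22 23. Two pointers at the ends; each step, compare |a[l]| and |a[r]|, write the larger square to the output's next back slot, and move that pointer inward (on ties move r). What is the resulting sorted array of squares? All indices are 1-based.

[0, 1, 4, 9, 16, 25, 36, 64, 100, 121, 121, 144, 169, 196, 289, 324, 400, 441, 484, 529]

l=1 r=20: |-11|<=|23| out[20]=529, r--
l=1 r=19: |-11|<=|22| out[19]=484, r--
l=1 r=18: |-11|<=|21| out[18]=441, r--
l=1 r=17: |-11|<=|20| out[17]=400, r--
l=1 r=16: |-11|<=|18| out[16]=324, r--
l=1 r=15: |-11|<=|17| out[15]=289, r--
l=1 r=14: |-11|<=|14| out[14]=196, r--
l=1 r=13: |-11|<=|13| out[13]=169, r--
l=1 r=12: |-11|<=|12| out[12]=144, r--
l=1 r=11: |-11|<=|11| out[11]=121, r--
l=1 r=10: |-11|>|10| out[10]=121, l++
l=2 r=10: |-5|<=|10| out[9]=100, r--
l=2 r=9: |-5|<=|8| out[8]=64, r--
l=2 r=8: |-5|<=|6| out[7]=36, r--
l=2 r=7: |-5|>|4| out[6]=25, l++
l=3 r=7: |0|<=|4| out[5]=16, r--
l=3 r=6: |0|<=|3| out[4]=9, r--
l=3 r=5: |0|<=|2| out[3]=4, r--
l=3 r=4: |0|<=|1| out[2]=1, r--
l=3 r=3: |0|<=|0| out[1]=0, r--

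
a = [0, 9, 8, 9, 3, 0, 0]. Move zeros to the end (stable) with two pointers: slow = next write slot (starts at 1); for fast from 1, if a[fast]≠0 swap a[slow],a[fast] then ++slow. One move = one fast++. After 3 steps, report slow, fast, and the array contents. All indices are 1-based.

slow=3, fast=4, a=[9, 8, 0, 9, 3, 0, 0]

(s=1,f=1) a[fast]=0 → fast++
(s=1,f=2) a[fast]=9≠0 swap→a[1]=9 → slow++,fast++
(s=2,f=3) a[fast]=8≠0 swap→a[2]=8 → slow++,fast++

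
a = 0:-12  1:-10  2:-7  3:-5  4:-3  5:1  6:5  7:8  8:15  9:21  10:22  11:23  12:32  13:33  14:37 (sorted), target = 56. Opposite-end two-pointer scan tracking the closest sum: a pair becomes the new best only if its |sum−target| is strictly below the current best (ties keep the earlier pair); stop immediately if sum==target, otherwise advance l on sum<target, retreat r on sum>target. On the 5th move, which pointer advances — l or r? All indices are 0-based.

[0,14] -12+37=25 d=31 * → l++
[1,14] -10+37=27 d=29 * → l++
[2,14] -7+37=30 d=26 * → l++
[3,14] -5+37=32 d=24 * → l++
[4,14] -3+37=34 d=22 * → l++

l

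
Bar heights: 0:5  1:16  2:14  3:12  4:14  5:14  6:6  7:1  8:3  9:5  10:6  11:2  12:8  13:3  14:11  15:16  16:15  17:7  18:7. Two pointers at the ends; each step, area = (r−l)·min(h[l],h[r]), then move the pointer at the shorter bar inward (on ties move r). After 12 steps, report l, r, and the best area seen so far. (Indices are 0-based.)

l=1, r=7, best area=225

l=0 r=18: min(5,7)*18=90 best=90 *, l++
l=1 r=18: min(16,7)*17=119 best=119 *, r--
l=1 r=17: min(16,7)*16=112 best=119, r--
l=1 r=16: min(16,15)*15=225 best=225 *, r--
l=1 r=15: min(16,16)*14=224 best=225, r--
l=1 r=14: min(16,11)*13=143 best=225, r--
l=1 r=13: min(16,3)*12=36 best=225, r--
l=1 r=12: min(16,8)*11=88 best=225, r--
l=1 r=11: min(16,2)*10=20 best=225, r--
l=1 r=10: min(16,6)*9=54 best=225, r--
l=1 r=9: min(16,5)*8=40 best=225, r--
l=1 r=8: min(16,3)*7=21 best=225, r--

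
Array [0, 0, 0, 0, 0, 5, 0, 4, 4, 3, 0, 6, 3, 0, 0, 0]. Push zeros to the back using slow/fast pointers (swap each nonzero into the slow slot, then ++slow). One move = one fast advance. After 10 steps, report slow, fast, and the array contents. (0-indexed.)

(s=0,f=0) a[fast]=0 → fast++
(s=0,f=1) a[fast]=0 → fast++
(s=0,f=2) a[fast]=0 → fast++
(s=0,f=3) a[fast]=0 → fast++
(s=0,f=4) a[fast]=0 → fast++
(s=0,f=5) a[fast]=5≠0 swap→a[0]=5 → slow++,fast++
(s=1,f=6) a[fast]=0 → fast++
(s=1,f=7) a[fast]=4≠0 swap→a[1]=4 → slow++,fast++
(s=2,f=8) a[fast]=4≠0 swap→a[2]=4 → slow++,fast++
(s=3,f=9) a[fast]=3≠0 swap→a[3]=3 → slow++,fast++

slow=4, fast=10, a=[5, 4, 4, 3, 0, 0, 0, 0, 0, 0, 0, 6, 3, 0, 0, 0]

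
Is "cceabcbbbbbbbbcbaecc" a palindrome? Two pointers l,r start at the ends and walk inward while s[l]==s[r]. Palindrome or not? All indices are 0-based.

palindrome

l=0 r=19: 'c'=='c', l++,r--
l=1 r=18: 'c'=='c', l++,r--
l=2 r=17: 'e'=='e', l++,r--
l=3 r=16: 'a'=='a', l++,r--
l=4 r=15: 'b'=='b', l++,r--
l=5 r=14: 'c'=='c', l++,r--
l=6 r=13: 'b'=='b', l++,r--
l=7 r=12: 'b'=='b', l++,r--
l=8 r=11: 'b'=='b', l++,r--
l=9 r=10: 'b'=='b', l++,r--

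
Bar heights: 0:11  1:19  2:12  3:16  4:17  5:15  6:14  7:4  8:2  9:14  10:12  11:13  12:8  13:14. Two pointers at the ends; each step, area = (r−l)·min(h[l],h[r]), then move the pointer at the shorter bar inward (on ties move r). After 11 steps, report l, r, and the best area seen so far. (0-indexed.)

l=1, r=3, best area=168

l=0 r=13: min(11,14)*13=143 best=143 *, l++
l=1 r=13: min(19,14)*12=168 best=168 *, r--
l=1 r=12: min(19,8)*11=88 best=168, r--
l=1 r=11: min(19,13)*10=130 best=168, r--
l=1 r=10: min(19,12)*9=108 best=168, r--
l=1 r=9: min(19,14)*8=112 best=168, r--
l=1 r=8: min(19,2)*7=14 best=168, r--
l=1 r=7: min(19,4)*6=24 best=168, r--
l=1 r=6: min(19,14)*5=70 best=168, r--
l=1 r=5: min(19,15)*4=60 best=168, r--
l=1 r=4: min(19,17)*3=51 best=168, r--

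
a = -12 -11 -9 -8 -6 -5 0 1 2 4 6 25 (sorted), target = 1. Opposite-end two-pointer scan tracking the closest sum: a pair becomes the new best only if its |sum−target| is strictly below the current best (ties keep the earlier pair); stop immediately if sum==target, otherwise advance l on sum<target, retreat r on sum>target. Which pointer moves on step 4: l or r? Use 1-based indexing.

[1,12] -12+25=13 d=12 * → r--
[1,11] -12+6=-6 d=7 * → l++
[2,11] -11+6=-5 d=6 * → l++
[3,11] -9+6=-3 d=4 * → l++

l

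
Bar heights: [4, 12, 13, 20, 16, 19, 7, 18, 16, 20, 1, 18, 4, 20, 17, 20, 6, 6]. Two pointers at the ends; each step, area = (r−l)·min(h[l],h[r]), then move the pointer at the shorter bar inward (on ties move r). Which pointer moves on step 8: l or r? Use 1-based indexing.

r

[1,18] min(4,6)*17=68 best=68 * → l++
[2,18] min(12,6)*16=96 best=96 * → r--
[2,17] min(12,6)*15=90 best=96 → r--
[2,16] min(12,20)*14=168 best=168 * → l++
[3,16] min(13,20)*13=169 best=169 * → l++
[4,16] min(20,20)*12=240 best=240 * → r--
[4,15] min(20,17)*11=187 best=240 → r--
[4,14] min(20,20)*10=200 best=240 → r--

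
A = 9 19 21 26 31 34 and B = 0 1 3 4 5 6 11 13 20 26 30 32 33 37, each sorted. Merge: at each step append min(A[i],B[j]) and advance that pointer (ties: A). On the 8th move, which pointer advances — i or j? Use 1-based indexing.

[i=1,j=1] A[i]=9>B[j]=0 take 0 → j++
[i=1,j=2] A[i]=9>B[j]=1 take 1 → j++
[i=1,j=3] A[i]=9>B[j]=3 take 3 → j++
[i=1,j=4] A[i]=9>B[j]=4 take 4 → j++
[i=1,j=5] A[i]=9>B[j]=5 take 5 → j++
[i=1,j=6] A[i]=9>B[j]=6 take 6 → j++
[i=1,j=7] A[i]=9<=B[j]=11 take 9 → i++
[i=2,j=7] A[i]=19>B[j]=11 take 11 → j++

j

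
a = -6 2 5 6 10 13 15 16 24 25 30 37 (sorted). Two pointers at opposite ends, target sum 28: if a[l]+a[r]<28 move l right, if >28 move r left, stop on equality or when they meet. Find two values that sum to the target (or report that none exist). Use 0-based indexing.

l=0 r=11: -6+37=31 >28, r--
l=0 r=10: -6+30=24 <28, l++
l=1 r=10: 2+30=32 >28, r--
l=1 r=9: 2+25=27 <28, l++
l=2 r=9: 5+25=30 >28, r--
l=2 r=8: 5+24=29 >28, r--
l=2 r=7: 5+16=21 <28, l++
l=3 r=7: 6+16=22 <28, l++
l=4 r=7: 10+16=26 <28, l++
l=5 r=7: 13+16=29 >28, r--
l=5 r=6: 13+15=28, found

(13, 15)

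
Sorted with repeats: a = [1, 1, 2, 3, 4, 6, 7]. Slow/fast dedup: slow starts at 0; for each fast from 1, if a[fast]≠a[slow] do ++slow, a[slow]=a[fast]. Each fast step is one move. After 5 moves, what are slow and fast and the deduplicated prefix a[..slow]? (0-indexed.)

(s=0,f=1) a[fast]=1=a[slow] dup → fast++
(s=0,f=2) a[fast]=2≠a[slow]=1 write a[1]=2 → slow++,fast++
(s=1,f=3) a[fast]=3≠a[slow]=2 write a[2]=3 → slow++,fast++
(s=2,f=4) a[fast]=4≠a[slow]=3 write a[3]=4 → slow++,fast++
(s=3,f=5) a[fast]=6≠a[slow]=4 write a[4]=6 → slow++,fast++

slow=4, fast=6, prefix=[1, 2, 3, 4, 6]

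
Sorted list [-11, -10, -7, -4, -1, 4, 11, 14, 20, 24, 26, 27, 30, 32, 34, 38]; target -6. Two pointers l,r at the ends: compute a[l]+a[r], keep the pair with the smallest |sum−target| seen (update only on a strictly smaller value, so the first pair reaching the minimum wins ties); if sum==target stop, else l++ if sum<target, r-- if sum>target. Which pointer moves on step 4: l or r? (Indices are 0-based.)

r

[0,15] -11+38=27 d=33 * → r--
[0,14] -11+34=23 d=29 * → r--
[0,13] -11+32=21 d=27 * → r--
[0,12] -11+30=19 d=25 * → r--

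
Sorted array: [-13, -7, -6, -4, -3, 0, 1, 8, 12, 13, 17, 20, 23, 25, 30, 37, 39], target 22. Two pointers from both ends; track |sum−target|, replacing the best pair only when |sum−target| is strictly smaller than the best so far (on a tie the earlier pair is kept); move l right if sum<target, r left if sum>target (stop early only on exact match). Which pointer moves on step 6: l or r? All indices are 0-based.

[0,16] -13+39=26 d=4 * → r--
[0,15] -13+37=24 d=2 * → r--
[0,14] -13+30=17 d=5 → l++
[1,14] -7+30=23 d=1 * → r--
[1,13] -7+25=18 d=4 → l++
[2,13] -6+25=19 d=3 → l++

l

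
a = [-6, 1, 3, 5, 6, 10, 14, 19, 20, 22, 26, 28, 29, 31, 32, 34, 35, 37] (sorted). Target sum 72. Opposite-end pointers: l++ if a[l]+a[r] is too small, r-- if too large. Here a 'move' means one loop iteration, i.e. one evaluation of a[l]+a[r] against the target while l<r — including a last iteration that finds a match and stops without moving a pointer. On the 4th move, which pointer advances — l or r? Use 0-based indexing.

l

l=0 r=17: -6+37=31 <72, l++
l=1 r=17: 1+37=38 <72, l++
l=2 r=17: 3+37=40 <72, l++
l=3 r=17: 5+37=42 <72, l++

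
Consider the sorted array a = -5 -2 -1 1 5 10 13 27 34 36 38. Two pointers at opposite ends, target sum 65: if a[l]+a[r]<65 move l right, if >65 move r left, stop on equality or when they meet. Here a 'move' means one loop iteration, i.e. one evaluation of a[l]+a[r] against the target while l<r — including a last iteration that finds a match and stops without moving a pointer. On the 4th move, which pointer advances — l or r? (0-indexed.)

l

l=0 r=10: -5+38=33 <65, l++
l=1 r=10: -2+38=36 <65, l++
l=2 r=10: -1+38=37 <65, l++
l=3 r=10: 1+38=39 <65, l++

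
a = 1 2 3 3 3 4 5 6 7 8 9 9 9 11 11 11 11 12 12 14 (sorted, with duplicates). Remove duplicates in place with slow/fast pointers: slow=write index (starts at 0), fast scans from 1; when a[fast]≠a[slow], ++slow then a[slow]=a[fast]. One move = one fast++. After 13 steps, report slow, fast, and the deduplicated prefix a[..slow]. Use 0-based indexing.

slow=0 fast=1: a[fast]=2≠a[slow]=1 write a[1]=2, slow++,fast++
slow=1 fast=2: a[fast]=3≠a[slow]=2 write a[2]=3, slow++,fast++
slow=2 fast=3: a[fast]=3=a[slow] dup, fast++
slow=2 fast=4: a[fast]=3=a[slow] dup, fast++
slow=2 fast=5: a[fast]=4≠a[slow]=3 write a[3]=4, slow++,fast++
slow=3 fast=6: a[fast]=5≠a[slow]=4 write a[4]=5, slow++,fast++
slow=4 fast=7: a[fast]=6≠a[slow]=5 write a[5]=6, slow++,fast++
slow=5 fast=8: a[fast]=7≠a[slow]=6 write a[6]=7, slow++,fast++
slow=6 fast=9: a[fast]=8≠a[slow]=7 write a[7]=8, slow++,fast++
slow=7 fast=10: a[fast]=9≠a[slow]=8 write a[8]=9, slow++,fast++
slow=8 fast=11: a[fast]=9=a[slow] dup, fast++
slow=8 fast=12: a[fast]=9=a[slow] dup, fast++
slow=8 fast=13: a[fast]=11≠a[slow]=9 write a[9]=11, slow++,fast++

slow=9, fast=14, prefix=[1, 2, 3, 4, 5, 6, 7, 8, 9, 11]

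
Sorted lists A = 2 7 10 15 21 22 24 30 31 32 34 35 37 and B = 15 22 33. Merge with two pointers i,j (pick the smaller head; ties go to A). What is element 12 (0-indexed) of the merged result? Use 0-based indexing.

[i=0,j=0] A[i]=2<=B[j]=15 take 2 → i++
[i=1,j=0] A[i]=7<=B[j]=15 take 7 → i++
[i=2,j=0] A[i]=10<=B[j]=15 take 10 → i++
[i=3,j=0] A[i]=15<=B[j]=15 take 15 → i++
[i=4,j=0] A[i]=21>B[j]=15 take 15 → j++
[i=4,j=1] A[i]=21<=B[j]=22 take 21 → i++
[i=5,j=1] A[i]=22<=B[j]=22 take 22 → i++
[i=6,j=1] A[i]=24>B[j]=22 take 22 → j++
[i=6,j=2] A[i]=24<=B[j]=33 take 24 → i++
[i=7,j=2] A[i]=30<=B[j]=33 take 30 → i++
[i=8,j=2] A[i]=31<=B[j]=33 take 31 → i++
[i=9,j=2] A[i]=32<=B[j]=33 take 32 → i++
[i=10,j=2] A[i]=34>B[j]=33 take 33 → j++
[i=10,j=3] B done, take A[i]=34 → i++
[i=11,j=3] B done, take A[i]=35 → i++
[i=12,j=3] B done, take A[i]=37 → i++

merged[12] = 33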